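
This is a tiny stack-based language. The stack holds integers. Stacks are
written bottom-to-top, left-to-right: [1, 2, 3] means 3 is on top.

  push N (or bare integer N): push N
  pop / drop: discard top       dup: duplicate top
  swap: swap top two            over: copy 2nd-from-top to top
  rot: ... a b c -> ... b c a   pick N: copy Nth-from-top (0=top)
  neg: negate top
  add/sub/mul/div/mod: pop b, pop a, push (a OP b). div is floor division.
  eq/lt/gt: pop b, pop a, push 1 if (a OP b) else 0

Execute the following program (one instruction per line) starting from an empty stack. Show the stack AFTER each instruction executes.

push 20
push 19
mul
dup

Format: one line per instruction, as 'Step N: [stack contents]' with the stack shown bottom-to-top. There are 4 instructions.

Step 1: [20]
Step 2: [20, 19]
Step 3: [380]
Step 4: [380, 380]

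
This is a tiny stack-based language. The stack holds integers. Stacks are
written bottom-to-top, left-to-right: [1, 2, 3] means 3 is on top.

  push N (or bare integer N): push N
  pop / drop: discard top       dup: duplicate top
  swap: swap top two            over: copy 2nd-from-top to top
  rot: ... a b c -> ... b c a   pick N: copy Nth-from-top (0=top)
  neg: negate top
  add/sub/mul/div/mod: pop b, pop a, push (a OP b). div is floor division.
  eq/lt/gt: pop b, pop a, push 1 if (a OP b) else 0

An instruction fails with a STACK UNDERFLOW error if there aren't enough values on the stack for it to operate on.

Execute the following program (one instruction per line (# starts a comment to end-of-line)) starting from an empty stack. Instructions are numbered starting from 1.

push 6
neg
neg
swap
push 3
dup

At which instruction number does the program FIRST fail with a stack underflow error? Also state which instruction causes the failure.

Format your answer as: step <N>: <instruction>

Step 1 ('push 6'): stack = [6], depth = 1
Step 2 ('neg'): stack = [-6], depth = 1
Step 3 ('neg'): stack = [6], depth = 1
Step 4 ('swap'): needs 2 value(s) but depth is 1 — STACK UNDERFLOW

Answer: step 4: swap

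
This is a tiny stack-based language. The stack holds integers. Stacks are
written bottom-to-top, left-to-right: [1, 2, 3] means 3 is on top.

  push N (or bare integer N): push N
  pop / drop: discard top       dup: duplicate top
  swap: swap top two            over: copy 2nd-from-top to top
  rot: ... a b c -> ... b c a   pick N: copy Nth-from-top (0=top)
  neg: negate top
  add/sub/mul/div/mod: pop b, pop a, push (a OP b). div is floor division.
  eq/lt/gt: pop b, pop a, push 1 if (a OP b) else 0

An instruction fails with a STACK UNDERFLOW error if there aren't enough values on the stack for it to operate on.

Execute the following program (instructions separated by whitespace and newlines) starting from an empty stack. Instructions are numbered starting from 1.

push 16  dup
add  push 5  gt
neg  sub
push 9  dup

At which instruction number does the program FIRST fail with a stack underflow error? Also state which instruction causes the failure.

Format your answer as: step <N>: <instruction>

Answer: step 7: sub

Derivation:
Step 1 ('push 16'): stack = [16], depth = 1
Step 2 ('dup'): stack = [16, 16], depth = 2
Step 3 ('add'): stack = [32], depth = 1
Step 4 ('push 5'): stack = [32, 5], depth = 2
Step 5 ('gt'): stack = [1], depth = 1
Step 6 ('neg'): stack = [-1], depth = 1
Step 7 ('sub'): needs 2 value(s) but depth is 1 — STACK UNDERFLOW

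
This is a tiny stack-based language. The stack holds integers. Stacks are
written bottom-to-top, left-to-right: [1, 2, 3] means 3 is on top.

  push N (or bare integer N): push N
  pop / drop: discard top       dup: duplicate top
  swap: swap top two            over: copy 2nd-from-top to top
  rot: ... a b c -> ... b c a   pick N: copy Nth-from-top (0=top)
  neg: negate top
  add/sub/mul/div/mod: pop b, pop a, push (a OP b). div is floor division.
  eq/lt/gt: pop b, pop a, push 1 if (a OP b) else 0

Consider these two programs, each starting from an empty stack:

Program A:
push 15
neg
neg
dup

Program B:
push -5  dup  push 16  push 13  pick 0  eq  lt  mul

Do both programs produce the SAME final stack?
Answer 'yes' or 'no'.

Answer: no

Derivation:
Program A trace:
  After 'push 15': [15]
  After 'neg': [-15]
  After 'neg': [15]
  After 'dup': [15, 15]
Program A final stack: [15, 15]

Program B trace:
  After 'push -5': [-5]
  After 'dup': [-5, -5]
  After 'push 16': [-5, -5, 16]
  After 'push 13': [-5, -5, 16, 13]
  After 'pick 0': [-5, -5, 16, 13, 13]
  After 'eq': [-5, -5, 16, 1]
  After 'lt': [-5, -5, 0]
  After 'mul': [-5, 0]
Program B final stack: [-5, 0]
Same: no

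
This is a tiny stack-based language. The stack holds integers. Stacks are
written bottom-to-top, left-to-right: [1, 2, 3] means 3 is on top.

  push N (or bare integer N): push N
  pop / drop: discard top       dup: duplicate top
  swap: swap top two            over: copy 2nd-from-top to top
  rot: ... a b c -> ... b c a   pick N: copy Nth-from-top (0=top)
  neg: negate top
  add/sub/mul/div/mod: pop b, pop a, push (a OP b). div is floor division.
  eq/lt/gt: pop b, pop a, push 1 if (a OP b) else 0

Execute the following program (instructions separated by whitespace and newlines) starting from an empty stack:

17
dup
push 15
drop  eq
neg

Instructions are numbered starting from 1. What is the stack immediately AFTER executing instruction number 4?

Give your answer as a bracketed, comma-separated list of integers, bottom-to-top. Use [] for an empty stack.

Answer: [17, 17]

Derivation:
Step 1 ('17'): [17]
Step 2 ('dup'): [17, 17]
Step 3 ('push 15'): [17, 17, 15]
Step 4 ('drop'): [17, 17]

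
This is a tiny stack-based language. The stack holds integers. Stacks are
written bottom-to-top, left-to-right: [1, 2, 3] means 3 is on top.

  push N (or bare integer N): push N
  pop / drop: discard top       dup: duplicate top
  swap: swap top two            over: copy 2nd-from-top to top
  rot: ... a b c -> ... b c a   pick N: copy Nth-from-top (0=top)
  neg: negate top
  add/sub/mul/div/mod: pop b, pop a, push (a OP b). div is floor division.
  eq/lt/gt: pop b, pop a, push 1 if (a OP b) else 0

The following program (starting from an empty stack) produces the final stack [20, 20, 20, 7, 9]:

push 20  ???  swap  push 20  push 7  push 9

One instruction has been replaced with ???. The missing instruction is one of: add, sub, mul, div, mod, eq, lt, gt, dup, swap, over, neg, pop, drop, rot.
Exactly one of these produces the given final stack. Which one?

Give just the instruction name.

Answer: dup

Derivation:
Stack before ???: [20]
Stack after ???:  [20, 20]
The instruction that transforms [20] -> [20, 20] is: dup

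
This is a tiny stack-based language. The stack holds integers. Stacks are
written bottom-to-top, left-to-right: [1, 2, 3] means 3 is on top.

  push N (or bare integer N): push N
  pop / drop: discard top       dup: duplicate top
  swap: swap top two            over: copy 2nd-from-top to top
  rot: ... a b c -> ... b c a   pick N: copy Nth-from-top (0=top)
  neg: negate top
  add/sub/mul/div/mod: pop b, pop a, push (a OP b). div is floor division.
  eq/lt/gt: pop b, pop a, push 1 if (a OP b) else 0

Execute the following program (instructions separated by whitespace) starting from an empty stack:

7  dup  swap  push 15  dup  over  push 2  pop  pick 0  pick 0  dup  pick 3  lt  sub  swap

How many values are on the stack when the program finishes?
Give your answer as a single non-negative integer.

After 'push 7': stack = [7] (depth 1)
After 'dup': stack = [7, 7] (depth 2)
After 'swap': stack = [7, 7] (depth 2)
After 'push 15': stack = [7, 7, 15] (depth 3)
After 'dup': stack = [7, 7, 15, 15] (depth 4)
After 'over': stack = [7, 7, 15, 15, 15] (depth 5)
After 'push 2': stack = [7, 7, 15, 15, 15, 2] (depth 6)
After 'pop': stack = [7, 7, 15, 15, 15] (depth 5)
After 'pick 0': stack = [7, 7, 15, 15, 15, 15] (depth 6)
After 'pick 0': stack = [7, 7, 15, 15, 15, 15, 15] (depth 7)
After 'dup': stack = [7, 7, 15, 15, 15, 15, 15, 15] (depth 8)
After 'pick 3': stack = [7, 7, 15, 15, 15, 15, 15, 15, 15] (depth 9)
After 'lt': stack = [7, 7, 15, 15, 15, 15, 15, 0] (depth 8)
After 'sub': stack = [7, 7, 15, 15, 15, 15, 15] (depth 7)
After 'swap': stack = [7, 7, 15, 15, 15, 15, 15] (depth 7)

Answer: 7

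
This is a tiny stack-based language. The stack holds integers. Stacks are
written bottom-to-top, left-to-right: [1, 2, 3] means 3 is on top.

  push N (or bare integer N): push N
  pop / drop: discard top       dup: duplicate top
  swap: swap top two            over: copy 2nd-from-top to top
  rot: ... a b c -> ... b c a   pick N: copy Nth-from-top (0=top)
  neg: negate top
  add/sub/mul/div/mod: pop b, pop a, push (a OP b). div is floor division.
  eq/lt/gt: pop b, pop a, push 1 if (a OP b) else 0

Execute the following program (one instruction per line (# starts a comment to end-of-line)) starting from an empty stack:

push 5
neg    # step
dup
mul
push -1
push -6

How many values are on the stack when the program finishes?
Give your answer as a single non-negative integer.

After 'push 5': stack = [5] (depth 1)
After 'neg': stack = [-5] (depth 1)
After 'dup': stack = [-5, -5] (depth 2)
After 'mul': stack = [25] (depth 1)
After 'push -1': stack = [25, -1] (depth 2)
After 'push -6': stack = [25, -1, -6] (depth 3)

Answer: 3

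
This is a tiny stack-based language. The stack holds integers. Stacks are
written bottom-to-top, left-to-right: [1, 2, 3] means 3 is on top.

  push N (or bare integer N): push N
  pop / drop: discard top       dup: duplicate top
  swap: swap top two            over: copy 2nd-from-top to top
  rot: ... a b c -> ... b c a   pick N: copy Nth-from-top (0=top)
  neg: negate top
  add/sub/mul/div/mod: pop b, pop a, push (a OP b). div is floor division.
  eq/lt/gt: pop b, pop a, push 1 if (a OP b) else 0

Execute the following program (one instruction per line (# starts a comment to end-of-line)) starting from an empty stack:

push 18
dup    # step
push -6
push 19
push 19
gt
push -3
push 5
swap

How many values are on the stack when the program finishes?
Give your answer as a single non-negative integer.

After 'push 18': stack = [18] (depth 1)
After 'dup': stack = [18, 18] (depth 2)
After 'push -6': stack = [18, 18, -6] (depth 3)
After 'push 19': stack = [18, 18, -6, 19] (depth 4)
After 'push 19': stack = [18, 18, -6, 19, 19] (depth 5)
After 'gt': stack = [18, 18, -6, 0] (depth 4)
After 'push -3': stack = [18, 18, -6, 0, -3] (depth 5)
After 'push 5': stack = [18, 18, -6, 0, -3, 5] (depth 6)
After 'swap': stack = [18, 18, -6, 0, 5, -3] (depth 6)

Answer: 6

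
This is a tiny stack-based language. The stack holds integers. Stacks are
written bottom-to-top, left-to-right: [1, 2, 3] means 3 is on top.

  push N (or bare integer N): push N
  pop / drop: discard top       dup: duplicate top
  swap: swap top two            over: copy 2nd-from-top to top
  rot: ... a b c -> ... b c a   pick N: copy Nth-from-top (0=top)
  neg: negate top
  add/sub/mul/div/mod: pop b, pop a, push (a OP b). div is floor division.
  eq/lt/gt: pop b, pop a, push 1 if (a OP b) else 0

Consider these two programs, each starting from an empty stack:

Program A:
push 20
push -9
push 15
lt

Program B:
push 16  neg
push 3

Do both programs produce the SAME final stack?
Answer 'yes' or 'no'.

Program A trace:
  After 'push 20': [20]
  After 'push -9': [20, -9]
  After 'push 15': [20, -9, 15]
  After 'lt': [20, 1]
Program A final stack: [20, 1]

Program B trace:
  After 'push 16': [16]
  After 'neg': [-16]
  After 'push 3': [-16, 3]
Program B final stack: [-16, 3]
Same: no

Answer: no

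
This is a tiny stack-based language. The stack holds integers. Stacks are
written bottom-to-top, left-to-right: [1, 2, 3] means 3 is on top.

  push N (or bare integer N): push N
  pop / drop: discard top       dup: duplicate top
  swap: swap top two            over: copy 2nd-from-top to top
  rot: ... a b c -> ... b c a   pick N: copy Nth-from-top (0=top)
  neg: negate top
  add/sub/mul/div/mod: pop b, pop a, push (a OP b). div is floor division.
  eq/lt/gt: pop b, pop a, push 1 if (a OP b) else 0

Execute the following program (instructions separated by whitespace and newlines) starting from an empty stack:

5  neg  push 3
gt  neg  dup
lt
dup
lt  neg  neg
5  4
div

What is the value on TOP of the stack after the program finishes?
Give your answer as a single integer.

After 'push 5': [5]
After 'neg': [-5]
After 'push 3': [-5, 3]
After 'gt': [0]
After 'neg': [0]
After 'dup': [0, 0]
After 'lt': [0]
After 'dup': [0, 0]
After 'lt': [0]
After 'neg': [0]
After 'neg': [0]
After 'push 5': [0, 5]
After 'push 4': [0, 5, 4]
After 'div': [0, 1]

Answer: 1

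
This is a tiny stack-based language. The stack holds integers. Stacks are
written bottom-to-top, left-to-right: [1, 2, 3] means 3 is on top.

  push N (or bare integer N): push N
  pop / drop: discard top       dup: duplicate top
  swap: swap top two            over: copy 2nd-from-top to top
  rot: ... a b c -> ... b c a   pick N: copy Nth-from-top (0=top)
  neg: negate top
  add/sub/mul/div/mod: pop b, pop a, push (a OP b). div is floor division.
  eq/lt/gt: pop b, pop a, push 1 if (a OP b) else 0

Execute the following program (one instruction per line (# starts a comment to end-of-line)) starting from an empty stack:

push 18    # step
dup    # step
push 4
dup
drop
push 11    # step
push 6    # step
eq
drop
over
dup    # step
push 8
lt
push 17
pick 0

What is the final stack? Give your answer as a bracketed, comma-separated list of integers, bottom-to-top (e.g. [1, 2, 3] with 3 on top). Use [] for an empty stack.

Answer: [18, 18, 4, 18, 0, 17, 17]

Derivation:
After 'push 18': [18]
After 'dup': [18, 18]
After 'push 4': [18, 18, 4]
After 'dup': [18, 18, 4, 4]
After 'drop': [18, 18, 4]
After 'push 11': [18, 18, 4, 11]
After 'push 6': [18, 18, 4, 11, 6]
After 'eq': [18, 18, 4, 0]
After 'drop': [18, 18, 4]
After 'over': [18, 18, 4, 18]
After 'dup': [18, 18, 4, 18, 18]
After 'push 8': [18, 18, 4, 18, 18, 8]
After 'lt': [18, 18, 4, 18, 0]
After 'push 17': [18, 18, 4, 18, 0, 17]
After 'pick 0': [18, 18, 4, 18, 0, 17, 17]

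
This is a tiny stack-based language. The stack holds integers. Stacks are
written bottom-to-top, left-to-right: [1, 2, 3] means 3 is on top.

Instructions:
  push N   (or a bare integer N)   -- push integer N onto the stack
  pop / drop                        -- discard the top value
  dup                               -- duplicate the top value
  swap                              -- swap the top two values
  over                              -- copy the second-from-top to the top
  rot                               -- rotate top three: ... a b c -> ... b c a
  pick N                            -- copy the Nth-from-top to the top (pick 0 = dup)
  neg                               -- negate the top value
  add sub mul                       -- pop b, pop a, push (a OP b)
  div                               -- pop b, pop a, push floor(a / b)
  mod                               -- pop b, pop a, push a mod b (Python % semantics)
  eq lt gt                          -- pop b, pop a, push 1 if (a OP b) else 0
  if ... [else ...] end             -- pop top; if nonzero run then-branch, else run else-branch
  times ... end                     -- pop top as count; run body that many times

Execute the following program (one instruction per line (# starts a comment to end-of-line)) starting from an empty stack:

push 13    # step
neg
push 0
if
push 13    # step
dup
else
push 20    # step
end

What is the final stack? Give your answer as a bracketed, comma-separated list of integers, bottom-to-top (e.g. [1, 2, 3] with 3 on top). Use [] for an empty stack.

Answer: [-13, 20]

Derivation:
After 'push 13': [13]
After 'neg': [-13]
After 'push 0': [-13, 0]
After 'if': [-13]
After 'push 20': [-13, 20]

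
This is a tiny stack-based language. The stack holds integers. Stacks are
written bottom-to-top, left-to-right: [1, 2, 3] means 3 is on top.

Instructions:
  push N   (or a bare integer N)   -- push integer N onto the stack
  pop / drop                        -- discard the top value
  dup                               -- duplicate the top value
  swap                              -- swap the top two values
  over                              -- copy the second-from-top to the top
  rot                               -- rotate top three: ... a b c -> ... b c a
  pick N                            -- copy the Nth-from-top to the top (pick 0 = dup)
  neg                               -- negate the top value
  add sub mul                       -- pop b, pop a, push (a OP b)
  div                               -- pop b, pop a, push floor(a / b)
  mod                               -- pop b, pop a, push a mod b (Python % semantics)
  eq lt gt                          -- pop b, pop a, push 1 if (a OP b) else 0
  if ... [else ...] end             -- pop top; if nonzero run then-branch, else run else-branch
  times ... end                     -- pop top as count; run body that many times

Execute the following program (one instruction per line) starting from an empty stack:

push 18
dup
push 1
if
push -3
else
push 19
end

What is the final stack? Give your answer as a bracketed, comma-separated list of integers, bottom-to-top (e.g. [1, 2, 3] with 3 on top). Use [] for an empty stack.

Answer: [18, 18, -3]

Derivation:
After 'push 18': [18]
After 'dup': [18, 18]
After 'push 1': [18, 18, 1]
After 'if': [18, 18]
After 'push -3': [18, 18, -3]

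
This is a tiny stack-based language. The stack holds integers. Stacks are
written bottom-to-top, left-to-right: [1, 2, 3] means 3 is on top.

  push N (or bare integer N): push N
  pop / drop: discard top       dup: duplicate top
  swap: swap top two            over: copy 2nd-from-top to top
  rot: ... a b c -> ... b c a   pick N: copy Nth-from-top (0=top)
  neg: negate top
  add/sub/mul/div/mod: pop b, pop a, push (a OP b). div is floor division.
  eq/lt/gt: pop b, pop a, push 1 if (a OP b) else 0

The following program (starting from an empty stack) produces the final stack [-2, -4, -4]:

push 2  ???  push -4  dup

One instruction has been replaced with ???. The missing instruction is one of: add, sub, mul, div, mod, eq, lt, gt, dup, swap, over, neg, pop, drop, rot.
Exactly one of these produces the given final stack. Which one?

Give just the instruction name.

Answer: neg

Derivation:
Stack before ???: [2]
Stack after ???:  [-2]
The instruction that transforms [2] -> [-2] is: neg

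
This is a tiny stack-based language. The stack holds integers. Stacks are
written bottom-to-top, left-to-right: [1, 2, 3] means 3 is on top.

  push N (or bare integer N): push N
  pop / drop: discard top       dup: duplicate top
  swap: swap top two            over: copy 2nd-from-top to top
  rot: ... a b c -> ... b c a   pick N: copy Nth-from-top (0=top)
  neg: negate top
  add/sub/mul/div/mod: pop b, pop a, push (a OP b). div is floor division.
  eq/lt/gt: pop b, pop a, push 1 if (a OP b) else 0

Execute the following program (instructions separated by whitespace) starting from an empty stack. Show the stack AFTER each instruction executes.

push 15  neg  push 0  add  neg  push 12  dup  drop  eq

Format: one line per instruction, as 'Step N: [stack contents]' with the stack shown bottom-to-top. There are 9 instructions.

Step 1: [15]
Step 2: [-15]
Step 3: [-15, 0]
Step 4: [-15]
Step 5: [15]
Step 6: [15, 12]
Step 7: [15, 12, 12]
Step 8: [15, 12]
Step 9: [0]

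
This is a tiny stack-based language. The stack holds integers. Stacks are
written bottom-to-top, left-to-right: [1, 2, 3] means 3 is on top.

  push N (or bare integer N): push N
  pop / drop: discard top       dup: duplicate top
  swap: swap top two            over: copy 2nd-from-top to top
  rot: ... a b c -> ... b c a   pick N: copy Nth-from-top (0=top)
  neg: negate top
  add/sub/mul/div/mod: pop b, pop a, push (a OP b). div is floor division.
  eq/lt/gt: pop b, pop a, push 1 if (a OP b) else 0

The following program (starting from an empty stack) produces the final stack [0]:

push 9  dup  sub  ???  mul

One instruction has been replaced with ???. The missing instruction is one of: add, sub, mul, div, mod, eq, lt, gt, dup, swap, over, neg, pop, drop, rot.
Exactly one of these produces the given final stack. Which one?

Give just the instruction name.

Answer: dup

Derivation:
Stack before ???: [0]
Stack after ???:  [0, 0]
The instruction that transforms [0] -> [0, 0] is: dup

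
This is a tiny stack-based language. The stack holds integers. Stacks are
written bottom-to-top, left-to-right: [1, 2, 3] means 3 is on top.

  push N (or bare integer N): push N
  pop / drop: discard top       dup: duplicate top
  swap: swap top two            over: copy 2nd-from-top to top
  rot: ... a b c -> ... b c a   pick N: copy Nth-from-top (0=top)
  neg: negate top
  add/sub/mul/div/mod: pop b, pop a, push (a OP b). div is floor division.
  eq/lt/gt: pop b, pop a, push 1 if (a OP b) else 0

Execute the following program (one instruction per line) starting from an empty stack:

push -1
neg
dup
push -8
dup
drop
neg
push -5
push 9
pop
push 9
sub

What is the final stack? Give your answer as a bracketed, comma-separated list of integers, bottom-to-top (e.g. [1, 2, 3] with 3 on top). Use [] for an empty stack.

Answer: [1, 1, 8, -14]

Derivation:
After 'push -1': [-1]
After 'neg': [1]
After 'dup': [1, 1]
After 'push -8': [1, 1, -8]
After 'dup': [1, 1, -8, -8]
After 'drop': [1, 1, -8]
After 'neg': [1, 1, 8]
After 'push -5': [1, 1, 8, -5]
After 'push 9': [1, 1, 8, -5, 9]
After 'pop': [1, 1, 8, -5]
After 'push 9': [1, 1, 8, -5, 9]
After 'sub': [1, 1, 8, -14]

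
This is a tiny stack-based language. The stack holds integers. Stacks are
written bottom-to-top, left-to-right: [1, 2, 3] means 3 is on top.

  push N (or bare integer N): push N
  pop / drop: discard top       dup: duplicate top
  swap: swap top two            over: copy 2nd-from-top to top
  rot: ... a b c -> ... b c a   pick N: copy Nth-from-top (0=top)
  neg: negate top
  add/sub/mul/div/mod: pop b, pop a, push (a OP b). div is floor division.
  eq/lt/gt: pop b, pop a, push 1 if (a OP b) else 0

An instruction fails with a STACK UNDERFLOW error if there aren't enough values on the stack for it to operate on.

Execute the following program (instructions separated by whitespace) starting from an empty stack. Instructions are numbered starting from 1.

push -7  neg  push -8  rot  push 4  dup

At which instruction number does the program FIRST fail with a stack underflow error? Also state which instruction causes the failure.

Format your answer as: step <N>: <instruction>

Step 1 ('push -7'): stack = [-7], depth = 1
Step 2 ('neg'): stack = [7], depth = 1
Step 3 ('push -8'): stack = [7, -8], depth = 2
Step 4 ('rot'): needs 3 value(s) but depth is 2 — STACK UNDERFLOW

Answer: step 4: rot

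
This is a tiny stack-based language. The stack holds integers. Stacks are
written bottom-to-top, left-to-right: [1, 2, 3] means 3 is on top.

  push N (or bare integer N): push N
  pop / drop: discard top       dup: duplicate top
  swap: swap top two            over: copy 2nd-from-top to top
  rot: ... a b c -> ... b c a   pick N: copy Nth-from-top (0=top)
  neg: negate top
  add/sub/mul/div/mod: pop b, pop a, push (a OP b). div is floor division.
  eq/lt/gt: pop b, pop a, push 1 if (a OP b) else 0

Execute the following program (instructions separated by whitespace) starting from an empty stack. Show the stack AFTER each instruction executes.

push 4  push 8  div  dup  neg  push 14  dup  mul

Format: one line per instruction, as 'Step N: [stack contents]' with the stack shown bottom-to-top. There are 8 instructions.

Step 1: [4]
Step 2: [4, 8]
Step 3: [0]
Step 4: [0, 0]
Step 5: [0, 0]
Step 6: [0, 0, 14]
Step 7: [0, 0, 14, 14]
Step 8: [0, 0, 196]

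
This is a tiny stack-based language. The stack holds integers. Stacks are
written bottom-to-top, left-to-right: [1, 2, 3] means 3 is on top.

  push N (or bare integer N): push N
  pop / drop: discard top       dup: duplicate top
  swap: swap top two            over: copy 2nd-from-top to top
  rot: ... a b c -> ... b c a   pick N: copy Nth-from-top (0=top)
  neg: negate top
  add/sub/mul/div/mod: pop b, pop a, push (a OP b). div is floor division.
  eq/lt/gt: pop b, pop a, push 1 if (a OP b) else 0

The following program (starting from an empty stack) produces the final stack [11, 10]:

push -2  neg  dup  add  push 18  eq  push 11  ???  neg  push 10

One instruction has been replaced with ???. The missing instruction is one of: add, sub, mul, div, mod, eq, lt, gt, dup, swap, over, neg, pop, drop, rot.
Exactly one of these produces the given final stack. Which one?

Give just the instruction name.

Stack before ???: [0, 11]
Stack after ???:  [-11]
The instruction that transforms [0, 11] -> [-11] is: sub

Answer: sub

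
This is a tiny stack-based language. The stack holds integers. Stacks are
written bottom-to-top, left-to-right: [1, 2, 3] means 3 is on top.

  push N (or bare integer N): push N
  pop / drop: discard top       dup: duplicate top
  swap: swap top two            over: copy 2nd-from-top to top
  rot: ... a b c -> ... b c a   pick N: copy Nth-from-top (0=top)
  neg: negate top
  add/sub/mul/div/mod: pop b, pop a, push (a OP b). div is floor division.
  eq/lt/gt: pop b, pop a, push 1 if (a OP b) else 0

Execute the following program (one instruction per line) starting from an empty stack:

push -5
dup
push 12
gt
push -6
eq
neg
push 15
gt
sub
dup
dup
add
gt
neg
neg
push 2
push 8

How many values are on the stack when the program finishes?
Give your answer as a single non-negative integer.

After 'push -5': stack = [-5] (depth 1)
After 'dup': stack = [-5, -5] (depth 2)
After 'push 12': stack = [-5, -5, 12] (depth 3)
After 'gt': stack = [-5, 0] (depth 2)
After 'push -6': stack = [-5, 0, -6] (depth 3)
After 'eq': stack = [-5, 0] (depth 2)
After 'neg': stack = [-5, 0] (depth 2)
After 'push 15': stack = [-5, 0, 15] (depth 3)
After 'gt': stack = [-5, 0] (depth 2)
After 'sub': stack = [-5] (depth 1)
After 'dup': stack = [-5, -5] (depth 2)
After 'dup': stack = [-5, -5, -5] (depth 3)
After 'add': stack = [-5, -10] (depth 2)
After 'gt': stack = [1] (depth 1)
After 'neg': stack = [-1] (depth 1)
After 'neg': stack = [1] (depth 1)
After 'push 2': stack = [1, 2] (depth 2)
After 'push 8': stack = [1, 2, 8] (depth 3)

Answer: 3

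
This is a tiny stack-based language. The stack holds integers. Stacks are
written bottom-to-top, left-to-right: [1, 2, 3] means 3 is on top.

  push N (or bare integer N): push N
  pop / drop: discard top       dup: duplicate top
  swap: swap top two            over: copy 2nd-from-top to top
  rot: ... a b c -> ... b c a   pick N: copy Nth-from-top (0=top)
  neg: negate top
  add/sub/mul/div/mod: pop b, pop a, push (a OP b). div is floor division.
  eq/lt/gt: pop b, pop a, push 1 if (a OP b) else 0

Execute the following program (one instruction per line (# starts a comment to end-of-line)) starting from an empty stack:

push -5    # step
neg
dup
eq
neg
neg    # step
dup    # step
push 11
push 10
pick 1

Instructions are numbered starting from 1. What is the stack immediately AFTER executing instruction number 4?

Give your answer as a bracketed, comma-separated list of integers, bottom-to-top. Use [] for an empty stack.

Answer: [1]

Derivation:
Step 1 ('push -5'): [-5]
Step 2 ('neg'): [5]
Step 3 ('dup'): [5, 5]
Step 4 ('eq'): [1]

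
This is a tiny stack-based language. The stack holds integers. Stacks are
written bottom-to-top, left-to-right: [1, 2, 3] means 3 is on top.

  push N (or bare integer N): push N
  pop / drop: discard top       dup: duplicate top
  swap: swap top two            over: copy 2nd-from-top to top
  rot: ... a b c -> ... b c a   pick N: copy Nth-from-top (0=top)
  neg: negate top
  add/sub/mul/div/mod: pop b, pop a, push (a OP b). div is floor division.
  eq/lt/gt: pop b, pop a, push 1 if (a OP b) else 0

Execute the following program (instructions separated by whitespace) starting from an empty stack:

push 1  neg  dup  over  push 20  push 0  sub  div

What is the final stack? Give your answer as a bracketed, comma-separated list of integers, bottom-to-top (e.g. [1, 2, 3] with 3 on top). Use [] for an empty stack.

Answer: [-1, -1, -1]

Derivation:
After 'push 1': [1]
After 'neg': [-1]
After 'dup': [-1, -1]
After 'over': [-1, -1, -1]
After 'push 20': [-1, -1, -1, 20]
After 'push 0': [-1, -1, -1, 20, 0]
After 'sub': [-1, -1, -1, 20]
After 'div': [-1, -1, -1]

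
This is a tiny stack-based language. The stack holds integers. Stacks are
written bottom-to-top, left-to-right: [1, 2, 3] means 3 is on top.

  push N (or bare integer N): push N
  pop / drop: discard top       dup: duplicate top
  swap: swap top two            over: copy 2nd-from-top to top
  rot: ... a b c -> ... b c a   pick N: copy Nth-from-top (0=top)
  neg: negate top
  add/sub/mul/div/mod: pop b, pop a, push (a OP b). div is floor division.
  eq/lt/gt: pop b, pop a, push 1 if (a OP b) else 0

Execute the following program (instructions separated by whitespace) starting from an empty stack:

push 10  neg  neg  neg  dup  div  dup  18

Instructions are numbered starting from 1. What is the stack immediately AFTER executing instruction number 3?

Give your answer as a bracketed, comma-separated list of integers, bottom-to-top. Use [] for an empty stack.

Answer: [10]

Derivation:
Step 1 ('push 10'): [10]
Step 2 ('neg'): [-10]
Step 3 ('neg'): [10]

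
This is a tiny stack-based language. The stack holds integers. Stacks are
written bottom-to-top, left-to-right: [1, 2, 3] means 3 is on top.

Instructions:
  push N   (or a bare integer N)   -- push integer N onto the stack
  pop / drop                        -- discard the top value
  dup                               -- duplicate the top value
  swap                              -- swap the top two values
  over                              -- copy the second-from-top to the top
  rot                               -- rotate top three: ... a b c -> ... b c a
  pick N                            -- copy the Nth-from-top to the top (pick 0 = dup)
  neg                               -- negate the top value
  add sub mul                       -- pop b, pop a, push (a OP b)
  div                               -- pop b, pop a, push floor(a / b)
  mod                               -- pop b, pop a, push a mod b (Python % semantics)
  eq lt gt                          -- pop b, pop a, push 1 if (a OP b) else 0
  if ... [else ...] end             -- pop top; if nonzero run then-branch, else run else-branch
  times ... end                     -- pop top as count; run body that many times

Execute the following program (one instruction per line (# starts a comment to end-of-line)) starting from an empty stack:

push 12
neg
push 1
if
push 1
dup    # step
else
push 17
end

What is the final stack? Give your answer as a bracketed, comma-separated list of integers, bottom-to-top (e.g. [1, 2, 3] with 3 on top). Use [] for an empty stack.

Answer: [-12, 1, 1]

Derivation:
After 'push 12': [12]
After 'neg': [-12]
After 'push 1': [-12, 1]
After 'if': [-12]
After 'push 1': [-12, 1]
After 'dup': [-12, 1, 1]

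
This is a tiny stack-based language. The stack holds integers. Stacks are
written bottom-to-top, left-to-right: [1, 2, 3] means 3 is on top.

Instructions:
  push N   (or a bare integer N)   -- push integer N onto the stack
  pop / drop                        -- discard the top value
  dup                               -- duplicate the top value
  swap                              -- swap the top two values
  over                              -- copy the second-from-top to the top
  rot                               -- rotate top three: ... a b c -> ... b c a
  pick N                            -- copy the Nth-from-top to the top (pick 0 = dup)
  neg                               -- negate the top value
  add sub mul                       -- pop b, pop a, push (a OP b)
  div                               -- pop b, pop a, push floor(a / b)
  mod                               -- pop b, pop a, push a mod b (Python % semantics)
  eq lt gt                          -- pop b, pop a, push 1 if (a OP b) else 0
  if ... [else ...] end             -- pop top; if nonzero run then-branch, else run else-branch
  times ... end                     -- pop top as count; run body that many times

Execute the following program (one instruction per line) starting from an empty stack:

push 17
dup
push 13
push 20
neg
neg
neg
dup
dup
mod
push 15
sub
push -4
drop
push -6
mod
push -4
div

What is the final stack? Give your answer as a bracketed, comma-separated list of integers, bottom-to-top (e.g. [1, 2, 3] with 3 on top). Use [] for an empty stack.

After 'push 17': [17]
After 'dup': [17, 17]
After 'push 13': [17, 17, 13]
After 'push 20': [17, 17, 13, 20]
After 'neg': [17, 17, 13, -20]
After 'neg': [17, 17, 13, 20]
After 'neg': [17, 17, 13, -20]
After 'dup': [17, 17, 13, -20, -20]
After 'dup': [17, 17, 13, -20, -20, -20]
After 'mod': [17, 17, 13, -20, 0]
After 'push 15': [17, 17, 13, -20, 0, 15]
After 'sub': [17, 17, 13, -20, -15]
After 'push -4': [17, 17, 13, -20, -15, -4]
After 'drop': [17, 17, 13, -20, -15]
After 'push -6': [17, 17, 13, -20, -15, -6]
After 'mod': [17, 17, 13, -20, -3]
After 'push -4': [17, 17, 13, -20, -3, -4]
After 'div': [17, 17, 13, -20, 0]

Answer: [17, 17, 13, -20, 0]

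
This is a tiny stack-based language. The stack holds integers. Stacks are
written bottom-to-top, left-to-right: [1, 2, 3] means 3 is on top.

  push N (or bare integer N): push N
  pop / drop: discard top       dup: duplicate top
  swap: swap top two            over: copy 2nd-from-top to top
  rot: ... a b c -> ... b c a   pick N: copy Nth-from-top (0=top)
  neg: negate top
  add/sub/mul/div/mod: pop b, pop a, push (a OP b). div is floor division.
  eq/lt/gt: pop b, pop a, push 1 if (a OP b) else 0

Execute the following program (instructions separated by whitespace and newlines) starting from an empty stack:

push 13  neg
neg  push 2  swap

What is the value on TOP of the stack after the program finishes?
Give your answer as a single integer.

After 'push 13': [13]
After 'neg': [-13]
After 'neg': [13]
After 'push 2': [13, 2]
After 'swap': [2, 13]

Answer: 13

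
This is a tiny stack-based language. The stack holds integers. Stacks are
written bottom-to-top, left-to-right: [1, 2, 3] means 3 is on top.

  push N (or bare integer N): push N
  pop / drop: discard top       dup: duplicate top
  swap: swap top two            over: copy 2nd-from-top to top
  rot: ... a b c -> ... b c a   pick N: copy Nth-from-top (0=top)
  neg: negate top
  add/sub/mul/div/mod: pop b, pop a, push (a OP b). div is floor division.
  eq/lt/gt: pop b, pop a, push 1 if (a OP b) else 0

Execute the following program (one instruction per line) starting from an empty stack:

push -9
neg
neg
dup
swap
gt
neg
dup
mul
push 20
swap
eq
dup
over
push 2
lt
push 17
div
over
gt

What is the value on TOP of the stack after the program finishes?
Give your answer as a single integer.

After 'push -9': [-9]
After 'neg': [9]
After 'neg': [-9]
After 'dup': [-9, -9]
After 'swap': [-9, -9]
After 'gt': [0]
After 'neg': [0]
After 'dup': [0, 0]
After 'mul': [0]
After 'push 20': [0, 20]
After 'swap': [20, 0]
After 'eq': [0]
After 'dup': [0, 0]
After 'over': [0, 0, 0]
After 'push 2': [0, 0, 0, 2]
After 'lt': [0, 0, 1]
After 'push 17': [0, 0, 1, 17]
After 'div': [0, 0, 0]
After 'over': [0, 0, 0, 0]
After 'gt': [0, 0, 0]

Answer: 0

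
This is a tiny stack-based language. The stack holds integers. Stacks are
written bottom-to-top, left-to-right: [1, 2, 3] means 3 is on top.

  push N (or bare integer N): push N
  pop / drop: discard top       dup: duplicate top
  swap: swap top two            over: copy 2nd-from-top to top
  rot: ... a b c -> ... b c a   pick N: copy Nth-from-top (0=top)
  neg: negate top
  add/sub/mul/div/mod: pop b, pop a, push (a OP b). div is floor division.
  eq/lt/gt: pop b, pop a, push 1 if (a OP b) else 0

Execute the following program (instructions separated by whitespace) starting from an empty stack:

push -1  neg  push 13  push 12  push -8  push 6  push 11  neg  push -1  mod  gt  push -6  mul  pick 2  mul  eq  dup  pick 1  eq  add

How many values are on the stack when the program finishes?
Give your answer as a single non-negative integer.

Answer: 4

Derivation:
After 'push -1': stack = [-1] (depth 1)
After 'neg': stack = [1] (depth 1)
After 'push 13': stack = [1, 13] (depth 2)
After 'push 12': stack = [1, 13, 12] (depth 3)
After 'push -8': stack = [1, 13, 12, -8] (depth 4)
After 'push 6': stack = [1, 13, 12, -8, 6] (depth 5)
After 'push 11': stack = [1, 13, 12, -8, 6, 11] (depth 6)
After 'neg': stack = [1, 13, 12, -8, 6, -11] (depth 6)
After 'push -1': stack = [1, 13, 12, -8, 6, -11, -1] (depth 7)
After 'mod': stack = [1, 13, 12, -8, 6, 0] (depth 6)
After 'gt': stack = [1, 13, 12, -8, 1] (depth 5)
After 'push -6': stack = [1, 13, 12, -8, 1, -6] (depth 6)
After 'mul': stack = [1, 13, 12, -8, -6] (depth 5)
After 'pick 2': stack = [1, 13, 12, -8, -6, 12] (depth 6)
After 'mul': stack = [1, 13, 12, -8, -72] (depth 5)
After 'eq': stack = [1, 13, 12, 0] (depth 4)
After 'dup': stack = [1, 13, 12, 0, 0] (depth 5)
After 'pick 1': stack = [1, 13, 12, 0, 0, 0] (depth 6)
After 'eq': stack = [1, 13, 12, 0, 1] (depth 5)
After 'add': stack = [1, 13, 12, 1] (depth 4)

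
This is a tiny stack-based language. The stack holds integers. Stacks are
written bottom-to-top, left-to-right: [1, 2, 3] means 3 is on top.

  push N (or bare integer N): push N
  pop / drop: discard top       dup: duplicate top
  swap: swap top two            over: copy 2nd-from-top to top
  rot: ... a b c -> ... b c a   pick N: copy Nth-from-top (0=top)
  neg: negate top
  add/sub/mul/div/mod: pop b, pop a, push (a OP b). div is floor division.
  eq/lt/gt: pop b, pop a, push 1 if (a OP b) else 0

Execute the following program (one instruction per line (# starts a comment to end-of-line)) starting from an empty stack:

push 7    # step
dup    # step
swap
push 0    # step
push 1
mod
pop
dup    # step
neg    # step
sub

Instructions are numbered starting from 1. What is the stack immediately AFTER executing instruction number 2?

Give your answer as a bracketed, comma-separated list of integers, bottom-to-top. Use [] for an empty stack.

Step 1 ('push 7'): [7]
Step 2 ('dup'): [7, 7]

Answer: [7, 7]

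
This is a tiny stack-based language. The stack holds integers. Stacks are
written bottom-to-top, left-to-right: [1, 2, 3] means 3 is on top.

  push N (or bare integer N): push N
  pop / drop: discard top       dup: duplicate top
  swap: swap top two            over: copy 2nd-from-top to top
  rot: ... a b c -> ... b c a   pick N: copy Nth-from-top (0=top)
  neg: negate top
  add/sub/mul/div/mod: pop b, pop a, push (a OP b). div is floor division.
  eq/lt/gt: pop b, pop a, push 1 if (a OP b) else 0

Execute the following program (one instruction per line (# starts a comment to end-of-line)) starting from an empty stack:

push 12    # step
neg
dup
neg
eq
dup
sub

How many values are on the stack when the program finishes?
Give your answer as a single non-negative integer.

After 'push 12': stack = [12] (depth 1)
After 'neg': stack = [-12] (depth 1)
After 'dup': stack = [-12, -12] (depth 2)
After 'neg': stack = [-12, 12] (depth 2)
After 'eq': stack = [0] (depth 1)
After 'dup': stack = [0, 0] (depth 2)
After 'sub': stack = [0] (depth 1)

Answer: 1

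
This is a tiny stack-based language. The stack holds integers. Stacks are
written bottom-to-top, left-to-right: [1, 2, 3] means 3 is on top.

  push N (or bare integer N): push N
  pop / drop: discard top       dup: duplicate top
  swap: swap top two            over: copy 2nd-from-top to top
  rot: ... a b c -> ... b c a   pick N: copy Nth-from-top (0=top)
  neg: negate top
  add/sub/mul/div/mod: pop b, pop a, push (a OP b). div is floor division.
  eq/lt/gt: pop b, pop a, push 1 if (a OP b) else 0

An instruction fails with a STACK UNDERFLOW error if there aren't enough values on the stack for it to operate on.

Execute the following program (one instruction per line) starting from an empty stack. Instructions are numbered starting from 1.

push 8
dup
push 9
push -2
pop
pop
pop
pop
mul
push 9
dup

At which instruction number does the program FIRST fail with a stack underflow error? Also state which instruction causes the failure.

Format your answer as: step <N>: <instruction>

Answer: step 9: mul

Derivation:
Step 1 ('push 8'): stack = [8], depth = 1
Step 2 ('dup'): stack = [8, 8], depth = 2
Step 3 ('push 9'): stack = [8, 8, 9], depth = 3
Step 4 ('push -2'): stack = [8, 8, 9, -2], depth = 4
Step 5 ('pop'): stack = [8, 8, 9], depth = 3
Step 6 ('pop'): stack = [8, 8], depth = 2
Step 7 ('pop'): stack = [8], depth = 1
Step 8 ('pop'): stack = [], depth = 0
Step 9 ('mul'): needs 2 value(s) but depth is 0 — STACK UNDERFLOW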